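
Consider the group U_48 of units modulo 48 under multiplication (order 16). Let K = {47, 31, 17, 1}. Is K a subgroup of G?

|K| = 4 divides |G| = 16, consistent with Lagrange.
K contains the identity, every element's inverse is in K, and K is closed under ·: it is a subgroup.

Yes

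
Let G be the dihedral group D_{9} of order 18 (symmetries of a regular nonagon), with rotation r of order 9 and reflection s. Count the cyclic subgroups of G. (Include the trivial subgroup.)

12

Each element a generates a cyclic subgroup ⟨a⟩; distinct elements may generate the same one (a cyclic group of order d has φ(d) generators).
Cyclic subgroups by order — order 1: 1; order 2: 9; order 3: 1; order 9: 1.
Total: 12.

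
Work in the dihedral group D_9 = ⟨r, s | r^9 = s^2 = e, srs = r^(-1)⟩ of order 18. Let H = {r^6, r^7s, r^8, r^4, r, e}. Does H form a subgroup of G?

No

r^4 ∈ H but its inverse r^5 ∉ H, so H is not a subgroup.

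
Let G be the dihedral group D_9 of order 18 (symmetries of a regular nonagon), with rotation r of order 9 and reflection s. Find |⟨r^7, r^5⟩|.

9

|⟨r^7⟩| = 9 and |⟨r^5⟩| = 9, so |H| is a multiple of lcm(9, 9) = 9 and divides |G| = 18.
Closing under the operation: H = {e, r, r^2, r^3, r^4, r^5, r^6, r^7, r^8}, so |H| = 9.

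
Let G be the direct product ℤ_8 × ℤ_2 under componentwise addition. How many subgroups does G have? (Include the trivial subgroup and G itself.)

11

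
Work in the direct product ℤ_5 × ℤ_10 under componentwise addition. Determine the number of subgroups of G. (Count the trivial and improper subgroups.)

|G| = 50, so by Lagrange every subgroup order divides 50. Divisors: 1, 2, 5, 10, 25, 50.
Subgroups by order — order 1: 1; order 2: 1; order 5: 6; order 10: 6; order 25: 1; order 50: 1.
Total: 1 + 1 + 6 + 6 + 1 + 1 = 16.

16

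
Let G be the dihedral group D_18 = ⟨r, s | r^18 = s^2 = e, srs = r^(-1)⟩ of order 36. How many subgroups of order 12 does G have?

3

|G| = 36 and 12 | 36, so subgroups of order 12 are possible by Lagrange.
The subgroups of order 12 are: {e, r^3, r^6, r^9, r^12, r^15, rs, r^4s, r^7s, r^10s, r^13s, r^16s}; {e, r^3, r^6, r^9, r^12, r^15, r^2s, r^5s, r^8s, r^11s, r^14s, r^17s}; {e, r^3, r^6, r^9, r^12, r^15, s, r^3s, r^6s, r^9s, r^12s, r^15s}.
So G has 3 subgroups of order 12.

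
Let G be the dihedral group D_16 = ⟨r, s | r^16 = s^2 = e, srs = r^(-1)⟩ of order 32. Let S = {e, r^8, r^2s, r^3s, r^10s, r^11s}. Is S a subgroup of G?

No

|S| = 6 does not divide |G| = 32, so by Lagrange S is not a subgroup.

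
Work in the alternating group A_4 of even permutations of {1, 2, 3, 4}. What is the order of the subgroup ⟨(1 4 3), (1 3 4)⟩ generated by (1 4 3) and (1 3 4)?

|⟨(1 4 3)⟩| = 3 and |⟨(1 3 4)⟩| = 3, so |H| is a multiple of lcm(3, 3) = 3 and divides |G| = 12.
Closing under the operation: H = {e, (1 3 4), (1 4 3)}, so |H| = 3.

3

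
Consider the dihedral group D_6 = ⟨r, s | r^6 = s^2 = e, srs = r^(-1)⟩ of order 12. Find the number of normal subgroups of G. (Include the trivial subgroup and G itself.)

G has 16 subgroups. Checking conjugation-invariance by order — order 1: 1/1 normal; order 2: 1/7 normal; order 3: 1/1 normal; order 4: 0/3 normal; order 6: 3/3 normal; order 12: 1/1 normal.
Total normal subgroups: 7.

7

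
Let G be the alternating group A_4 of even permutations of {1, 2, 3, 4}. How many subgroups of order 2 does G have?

3

|G| = 12 and 2 | 12, so subgroups of order 2 are possible by Lagrange.
The subgroups of order 2 are: {e, (1 2)(3 4)}; {e, (1 3)(2 4)}; {e, (1 4)(2 3)}.
So G has 3 subgroups of order 2.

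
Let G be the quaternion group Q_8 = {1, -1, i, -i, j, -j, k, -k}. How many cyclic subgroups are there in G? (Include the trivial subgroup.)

A cyclic subgroup of order d is generated by each of its φ(d) elements of order d, so the cyclic subgroups of order d number (#elements of order d)/φ(d).
Cyclic subgroups by order — order 1: 1; order 2: 1; order 4: 3.
Total: 5.

5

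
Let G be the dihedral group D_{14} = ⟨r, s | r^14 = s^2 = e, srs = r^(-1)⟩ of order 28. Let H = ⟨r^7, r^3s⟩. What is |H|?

4

|⟨r^7⟩| = 2 and |⟨r^3s⟩| = 2, so |H| is a multiple of lcm(2, 2) = 2 and divides |G| = 28.
Closing under the operation: H = {e, r^7, r^3s, r^10s}, so |H| = 4.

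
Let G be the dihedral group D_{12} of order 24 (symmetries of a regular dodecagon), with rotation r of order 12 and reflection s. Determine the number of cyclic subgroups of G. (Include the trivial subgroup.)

Group the elements of G by the cyclic subgroup they generate; each cyclic subgroup of order d accounts for φ(d) elements.
Cyclic subgroups by order — order 1: 1; order 2: 13; order 3: 1; order 4: 1; order 6: 1; order 12: 1.
Total: 18.

18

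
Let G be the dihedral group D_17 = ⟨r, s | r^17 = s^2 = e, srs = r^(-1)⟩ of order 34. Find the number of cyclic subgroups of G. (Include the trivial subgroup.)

A cyclic subgroup of order d is generated by each of its φ(d) elements of order d, so the cyclic subgroups of order d number (#elements of order d)/φ(d).
Cyclic subgroups by order — order 1: 1; order 2: 17; order 17: 1.
Total: 19.

19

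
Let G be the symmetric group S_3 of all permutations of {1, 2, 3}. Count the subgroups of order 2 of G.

3

|G| = 6 and 2 | 6, so subgroups of order 2 are possible by Lagrange.
The subgroups of order 2 are: {e, (1 2)}; {e, (1 3)}; {e, (2 3)}.
So G has 3 subgroups of order 2.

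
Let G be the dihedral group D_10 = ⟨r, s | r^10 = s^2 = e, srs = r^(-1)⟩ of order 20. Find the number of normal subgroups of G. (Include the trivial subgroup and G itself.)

G has 22 subgroups. Checking conjugation-invariance by order — order 1: 1/1 normal; order 2: 1/11 normal; order 4: 0/5 normal; order 5: 1/1 normal; order 10: 3/3 normal; order 20: 1/1 normal.
Total normal subgroups: 7.

7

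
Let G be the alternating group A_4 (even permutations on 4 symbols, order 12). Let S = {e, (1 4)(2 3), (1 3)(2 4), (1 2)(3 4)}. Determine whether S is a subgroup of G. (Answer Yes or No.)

|S| = 4 divides |G| = 12, consistent with Lagrange.
S contains the identity, every element's inverse is in S, and S is closed under ∘: it is a subgroup.

Yes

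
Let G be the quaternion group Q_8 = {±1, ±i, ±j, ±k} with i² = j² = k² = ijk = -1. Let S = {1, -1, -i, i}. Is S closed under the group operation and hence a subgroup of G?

|S| = 4 divides |G| = 8, consistent with Lagrange.
S contains the identity, every element's inverse is in S, and S is closed under ·: it is a subgroup.
In fact S = ⟨-i⟩.

Yes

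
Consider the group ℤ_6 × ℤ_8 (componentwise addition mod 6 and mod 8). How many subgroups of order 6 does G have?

|G| = 48 and 6 | 48, so subgroups of order 6 are possible by Lagrange.
The subgroups of order 6 are: {(0,0), (0,4), (2,0), (2,4), (4,0), (4,4)}; {(0,0), (1,0), (2,0), (3,0), (4,0), (5,0)}; {(0,0), (1,4), (2,0), (3,4), (4,0), (5,4)}.
So G has 3 subgroups of order 6.

3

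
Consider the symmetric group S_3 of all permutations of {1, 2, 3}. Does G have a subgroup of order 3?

3 | 6. A subgroup of order 3 is {e, (1 2 3), (1 3 2)}.

Yes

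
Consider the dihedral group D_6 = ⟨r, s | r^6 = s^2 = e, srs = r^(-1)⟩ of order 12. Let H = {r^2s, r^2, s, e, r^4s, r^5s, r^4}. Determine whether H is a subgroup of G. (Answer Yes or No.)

|H| = 7 does not divide |G| = 12, so by Lagrange H is not a subgroup.

No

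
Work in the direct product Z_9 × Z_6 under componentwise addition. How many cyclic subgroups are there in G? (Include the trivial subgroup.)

16

Group the elements of G by the cyclic subgroup they generate; each cyclic subgroup of order d accounts for φ(d) elements.
Cyclic subgroups by order — order 1: 1; order 2: 1; order 3: 4; order 6: 4; order 9: 3; order 18: 3.
Total: 16.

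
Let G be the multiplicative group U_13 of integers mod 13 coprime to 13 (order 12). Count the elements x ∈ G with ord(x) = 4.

The elements of order 4 are: 5, 8.
That's 2.

2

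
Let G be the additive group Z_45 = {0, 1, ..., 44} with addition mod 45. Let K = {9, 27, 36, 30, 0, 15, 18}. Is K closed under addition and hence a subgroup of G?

No

|K| = 7 does not divide |G| = 45, so by Lagrange K is not a subgroup.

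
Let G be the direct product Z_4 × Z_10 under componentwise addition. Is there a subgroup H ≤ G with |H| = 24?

24 does not divide |G| = 40, so by Lagrange no subgroup of order 24 exists.

No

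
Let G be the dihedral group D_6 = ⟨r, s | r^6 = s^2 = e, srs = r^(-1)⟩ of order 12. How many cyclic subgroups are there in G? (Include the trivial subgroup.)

Each element a generates a cyclic subgroup ⟨a⟩; distinct elements may generate the same one (a cyclic group of order d has φ(d) generators).
Cyclic subgroups by order — order 1: 1; order 2: 7; order 3: 1; order 6: 1.
Total: 10.

10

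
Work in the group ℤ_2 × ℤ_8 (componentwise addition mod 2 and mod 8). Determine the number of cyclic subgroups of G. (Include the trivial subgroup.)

8

A cyclic subgroup of order d is generated by each of its φ(d) elements of order d, so the cyclic subgroups of order d number (#elements of order d)/φ(d).
Cyclic subgroups by order — order 1: 1; order 2: 3; order 4: 2; order 8: 2.
Total: 8.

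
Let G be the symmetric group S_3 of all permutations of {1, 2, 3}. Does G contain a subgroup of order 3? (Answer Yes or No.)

Yes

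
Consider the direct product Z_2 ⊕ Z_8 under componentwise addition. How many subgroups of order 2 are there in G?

3

|G| = 16 and 2 | 16, so subgroups of order 2 are possible by Lagrange.
The subgroups of order 2 are: {(0,0), (0,4)}; {(0,0), (1,0)}; {(0,0), (1,4)}.
So G has 3 subgroups of order 2.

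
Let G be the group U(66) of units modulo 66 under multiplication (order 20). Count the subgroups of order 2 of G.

3

|G| = 20 and 2 | 20, so subgroups of order 2 are possible by Lagrange.
The subgroups of order 2 are: {1, 23}; {1, 43}; {1, 65}.
So G has 3 subgroups of order 2.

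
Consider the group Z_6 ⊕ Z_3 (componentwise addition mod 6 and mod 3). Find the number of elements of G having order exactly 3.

An element (a,b) has order lcm(ord(a), ord(b)); count pairs with lcm equal to 3.
Enumerating gives 8 such elements.

8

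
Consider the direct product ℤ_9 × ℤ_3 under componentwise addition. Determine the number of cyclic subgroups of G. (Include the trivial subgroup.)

Group the elements of G by the cyclic subgroup they generate; each cyclic subgroup of order d accounts for φ(d) elements.
Cyclic subgroups by order — order 1: 1; order 3: 4; order 9: 3.
Total: 8.

8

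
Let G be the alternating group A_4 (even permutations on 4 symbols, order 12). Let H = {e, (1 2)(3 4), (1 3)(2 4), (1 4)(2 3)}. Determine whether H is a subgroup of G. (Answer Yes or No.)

|H| = 4 divides |G| = 12, consistent with Lagrange.
H contains the identity, every element's inverse is in H, and H is closed under ∘: it is a subgroup.

Yes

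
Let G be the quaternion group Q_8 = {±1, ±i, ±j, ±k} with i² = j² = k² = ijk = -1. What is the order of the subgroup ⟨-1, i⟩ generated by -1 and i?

|⟨-1⟩| = 2 and |⟨i⟩| = 4, so |H| is a multiple of lcm(2, 4) = 4 and divides |G| = 8.
Closing under the operation: H = {1, -1, i, -i}, so |H| = 4.

4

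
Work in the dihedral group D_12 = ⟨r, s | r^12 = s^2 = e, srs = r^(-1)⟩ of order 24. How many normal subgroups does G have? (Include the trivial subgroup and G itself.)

G has 34 subgroups. Checking conjugation-invariance by order — order 1: 1/1 normal; order 2: 1/13 normal; order 3: 1/1 normal; order 4: 1/7 normal; order 6: 1/5 normal; order 8: 0/3 normal; order 12: 3/3 normal; order 24: 1/1 normal.
Total normal subgroups: 9.

9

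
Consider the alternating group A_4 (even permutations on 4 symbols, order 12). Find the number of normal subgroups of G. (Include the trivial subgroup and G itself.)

G has 10 subgroups. Checking conjugation-invariance by order — order 1: 1/1 normal; order 2: 0/3 normal; order 3: 0/4 normal; order 4: 1/1 normal; order 12: 1/1 normal.
Total normal subgroups: 3.

3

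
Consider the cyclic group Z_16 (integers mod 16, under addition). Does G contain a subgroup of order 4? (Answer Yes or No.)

Yes

4 | 16. A subgroup of order 4 is {0, 4, 8, 12}.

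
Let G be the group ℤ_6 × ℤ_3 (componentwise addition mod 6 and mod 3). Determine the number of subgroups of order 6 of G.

|G| = 18 and 6 | 18, so subgroups of order 6 are possible by Lagrange.
The subgroups of order 6 are: {(0,0), (0,1), (0,2), (3,0), (3,1), (3,2)}; {(0,0), (1,0), (2,0), (3,0), (4,0), (5,0)}; {(0,0), (1,1), (2,2), (3,0), (4,1), (5,2)}; {(0,0), (1,2), (2,1), (3,0), (4,2), (5,1)}.
So G has 4 subgroups of order 6.

4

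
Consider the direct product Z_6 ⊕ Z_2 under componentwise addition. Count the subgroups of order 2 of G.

3

|G| = 12 and 2 | 12, so subgroups of order 2 are possible by Lagrange.
The subgroups of order 2 are: {(0,0), (0,1)}; {(0,0), (3,0)}; {(0,0), (3,1)}.
So G has 3 subgroups of order 2.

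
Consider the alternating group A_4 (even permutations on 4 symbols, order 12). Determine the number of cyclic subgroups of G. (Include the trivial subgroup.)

Group the elements of G by the cyclic subgroup they generate; each cyclic subgroup of order d accounts for φ(d) elements.
Cyclic subgroups by order — order 1: 1; order 2: 3; order 3: 4.
Total: 8.

8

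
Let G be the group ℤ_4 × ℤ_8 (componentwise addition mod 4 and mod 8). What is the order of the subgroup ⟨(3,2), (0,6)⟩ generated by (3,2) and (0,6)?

16

|⟨(3,2)⟩| = 4 and |⟨(0,6)⟩| = 4, so |H| is a multiple of lcm(4, 4) = 4 and divides |G| = 32.
Closing under the operation: H = {(0,0), (0,2), (0,4), (0,6), (1,0), (1,2), (1,4), (1,6), (2,0), (2,2), (2,4), (2,6), (3,0), (3,2), (3,4), (3,6)}, so |H| = 16.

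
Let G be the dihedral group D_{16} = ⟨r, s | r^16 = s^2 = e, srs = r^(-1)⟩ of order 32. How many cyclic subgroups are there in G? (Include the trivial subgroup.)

21

Group the elements of G by the cyclic subgroup they generate; each cyclic subgroup of order d accounts for φ(d) elements.
Cyclic subgroups by order — order 1: 1; order 2: 17; order 4: 1; order 8: 1; order 16: 1.
Total: 21.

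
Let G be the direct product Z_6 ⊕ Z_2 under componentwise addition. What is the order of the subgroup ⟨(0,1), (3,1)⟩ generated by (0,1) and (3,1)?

4

|⟨(0,1)⟩| = 2 and |⟨(3,1)⟩| = 2, so |H| is a multiple of lcm(2, 2) = 2 and divides |G| = 12.
Closing under the operation: H = {(0,0), (0,1), (3,0), (3,1)}, so |H| = 4.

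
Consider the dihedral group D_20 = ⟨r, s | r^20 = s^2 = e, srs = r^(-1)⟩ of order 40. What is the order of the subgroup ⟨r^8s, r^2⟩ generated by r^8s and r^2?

|⟨r^8s⟩| = 2 and |⟨r^2⟩| = 10, so |H| is a multiple of lcm(2, 10) = 10 and divides |G| = 40.
Closing under the operation: H = {e, r^2, r^4, r^6, r^8, r^10, r^12, r^14, r^16, r^18, s, r^2s, r^4s, r^6s, r^8s, r^10s, r^12s, r^14s, r^16s, r^18s}, so |H| = 20.

20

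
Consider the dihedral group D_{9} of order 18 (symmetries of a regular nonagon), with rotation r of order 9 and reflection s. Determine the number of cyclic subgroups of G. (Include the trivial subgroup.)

12

A cyclic subgroup of order d is generated by each of its φ(d) elements of order d, so the cyclic subgroups of order d number (#elements of order d)/φ(d).
Cyclic subgroups by order — order 1: 1; order 2: 9; order 3: 1; order 9: 1.
Total: 12.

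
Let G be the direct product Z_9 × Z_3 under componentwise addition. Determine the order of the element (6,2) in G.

The order of (6,2) in Z_9 × Z_3 is lcm(ord(6) in Z_9, ord(2) in Z_3).
ord(6) = 3 and ord(2) = 3, so |⟨(6,2)⟩| = lcm(3, 3) = 3.

3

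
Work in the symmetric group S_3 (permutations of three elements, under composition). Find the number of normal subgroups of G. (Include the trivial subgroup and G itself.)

G has 6 subgroups. Checking conjugation-invariance by order — order 1: 1/1 normal; order 2: 0/3 normal; order 3: 1/1 normal; order 6: 1/1 normal.
Total normal subgroups: 3.

3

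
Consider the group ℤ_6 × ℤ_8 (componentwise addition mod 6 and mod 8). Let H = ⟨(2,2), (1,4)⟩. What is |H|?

24

|⟨(2,2)⟩| = 12 and |⟨(1,4)⟩| = 6, so |H| is a multiple of lcm(12, 6) = 12 and divides |G| = 48.
Closing under the operation: H = {(0,0), (0,2), (0,4), (0,6), (1,0), (1,2), (1,4), (1,6), (2,0), (2,2), (2,4), (2,6), (3,0), (3,2), (3,4), (3,6), (4,0), (4,2), (4,4), (4,6), (5,0), (5,2), (5,4), (5,6)}, so |H| = 24.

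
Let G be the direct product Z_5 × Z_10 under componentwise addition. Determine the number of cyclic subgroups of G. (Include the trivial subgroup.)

Group the elements of G by the cyclic subgroup they generate; each cyclic subgroup of order d accounts for φ(d) elements.
Cyclic subgroups by order — order 1: 1; order 2: 1; order 5: 6; order 10: 6.
Total: 14.

14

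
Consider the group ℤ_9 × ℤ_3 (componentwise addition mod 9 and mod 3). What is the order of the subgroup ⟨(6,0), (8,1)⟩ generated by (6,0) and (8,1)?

9

|⟨(6,0)⟩| = 3 and |⟨(8,1)⟩| = 9, so |H| is a multiple of lcm(3, 9) = 9 and divides |G| = 27.
Closing under the operation: H = {(0,0), (1,2), (2,1), (3,0), (4,2), (5,1), (6,0), (7,2), (8,1)}, so |H| = 9.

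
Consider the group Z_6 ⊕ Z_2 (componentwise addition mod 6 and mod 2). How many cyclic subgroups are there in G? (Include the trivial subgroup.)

8

A cyclic subgroup of order d is generated by each of its φ(d) elements of order d, so the cyclic subgroups of order d number (#elements of order d)/φ(d).
Cyclic subgroups by order — order 1: 1; order 2: 3; order 3: 1; order 6: 3.
Total: 8.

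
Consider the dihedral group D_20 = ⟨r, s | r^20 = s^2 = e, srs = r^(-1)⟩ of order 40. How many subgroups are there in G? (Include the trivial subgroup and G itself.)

48

|G| = 40, so by Lagrange every subgroup order divides 40. Divisors: 1, 2, 4, 5, 8, 10, 20, 40.
Subgroups by order — order 1: 1; order 2: 21; order 4: 11; order 5: 1; order 8: 5; order 10: 5; order 20: 3; order 40: 1.
Total: 1 + 21 + 11 + 1 + 5 + 5 + 3 + 1 = 48.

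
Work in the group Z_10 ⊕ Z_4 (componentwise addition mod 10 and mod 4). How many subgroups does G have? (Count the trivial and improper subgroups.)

|G| = 40, so by Lagrange every subgroup order divides 40. Divisors: 1, 2, 4, 5, 8, 10, 20, 40.
Subgroups by order — order 1: 1; order 2: 3; order 4: 3; order 5: 1; order 8: 1; order 10: 3; order 20: 3; order 40: 1.
Total: 1 + 3 + 3 + 1 + 1 + 3 + 3 + 1 = 16.

16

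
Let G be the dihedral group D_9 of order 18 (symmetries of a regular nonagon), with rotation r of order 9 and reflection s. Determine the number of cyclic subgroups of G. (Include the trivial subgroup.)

Each element a generates a cyclic subgroup ⟨a⟩; distinct elements may generate the same one (a cyclic group of order d has φ(d) generators).
Cyclic subgroups by order — order 1: 1; order 2: 9; order 3: 1; order 9: 1.
Total: 12.

12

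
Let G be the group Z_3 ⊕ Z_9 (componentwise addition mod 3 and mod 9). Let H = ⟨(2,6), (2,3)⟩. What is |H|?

|⟨(2,6)⟩| = 3 and |⟨(2,3)⟩| = 3, so |H| is a multiple of lcm(3, 3) = 3 and divides |G| = 27.
Closing under the operation: H = {(0,0), (0,3), (0,6), (1,0), (1,3), (1,6), (2,0), (2,3), (2,6)}, so |H| = 9.

9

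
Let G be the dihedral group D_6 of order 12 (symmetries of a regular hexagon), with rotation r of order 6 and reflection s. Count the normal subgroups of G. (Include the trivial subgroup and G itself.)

7

G has 16 subgroups. Checking conjugation-invariance by order — order 1: 1/1 normal; order 2: 1/7 normal; order 3: 1/1 normal; order 4: 0/3 normal; order 6: 3/3 normal; order 12: 1/1 normal.
Total normal subgroups: 7.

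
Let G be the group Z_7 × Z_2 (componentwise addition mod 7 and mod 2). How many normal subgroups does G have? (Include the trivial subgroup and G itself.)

G is abelian, so every subgroup is normal.
G has 4 subgroups in total, hence 4 normal subgroups.

4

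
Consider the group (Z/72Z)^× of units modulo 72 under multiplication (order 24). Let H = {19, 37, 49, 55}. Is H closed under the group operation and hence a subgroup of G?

No

The identity 1 ∉ H, so H is not a subgroup.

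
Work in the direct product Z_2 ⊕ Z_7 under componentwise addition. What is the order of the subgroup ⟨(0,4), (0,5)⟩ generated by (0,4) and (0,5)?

|⟨(0,4)⟩| = 7 and |⟨(0,5)⟩| = 7, so |H| is a multiple of lcm(7, 7) = 7 and divides |G| = 14.
Closing under the operation: H = {(0,0), (0,1), (0,2), (0,3), (0,4), (0,5), (0,6)}, so |H| = 7.

7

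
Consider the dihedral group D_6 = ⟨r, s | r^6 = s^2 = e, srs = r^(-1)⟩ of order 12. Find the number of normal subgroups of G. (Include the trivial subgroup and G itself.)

G has 16 subgroups. Checking conjugation-invariance by order — order 1: 1/1 normal; order 2: 1/7 normal; order 3: 1/1 normal; order 4: 0/3 normal; order 6: 3/3 normal; order 12: 1/1 normal.
Total normal subgroups: 7.

7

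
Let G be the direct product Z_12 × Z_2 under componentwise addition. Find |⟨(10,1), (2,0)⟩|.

12

|⟨(10,1)⟩| = 6 and |⟨(2,0)⟩| = 6, so |H| is a multiple of lcm(6, 6) = 6 and divides |G| = 24.
Closing under the operation: H = {(0,0), (0,1), (2,0), (2,1), (4,0), (4,1), (6,0), (6,1), (8,0), (8,1), (10,0), (10,1)}, so |H| = 12.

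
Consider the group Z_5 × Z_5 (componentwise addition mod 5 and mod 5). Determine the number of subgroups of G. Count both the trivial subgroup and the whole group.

8

|G| = 25, so by Lagrange every subgroup order divides 25. Divisors: 1, 5, 25.
Subgroups by order — order 1: 1; order 5: 6; order 25: 1.
Total: 1 + 6 + 1 = 8.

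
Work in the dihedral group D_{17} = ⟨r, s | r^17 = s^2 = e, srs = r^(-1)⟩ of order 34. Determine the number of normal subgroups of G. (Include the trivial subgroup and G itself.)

G has 20 subgroups. Checking conjugation-invariance by order — order 1: 1/1 normal; order 2: 0/17 normal; order 17: 1/1 normal; order 34: 1/1 normal.
Total normal subgroups: 3.

3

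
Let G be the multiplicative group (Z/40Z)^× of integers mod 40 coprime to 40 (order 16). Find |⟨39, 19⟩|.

4

|⟨39⟩| = 2 and |⟨19⟩| = 2, so |H| is a multiple of lcm(2, 2) = 2 and divides |G| = 16.
Closing under the operation: H = {1, 19, 21, 39}, so |H| = 4.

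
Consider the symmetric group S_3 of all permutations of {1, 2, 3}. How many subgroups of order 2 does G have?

3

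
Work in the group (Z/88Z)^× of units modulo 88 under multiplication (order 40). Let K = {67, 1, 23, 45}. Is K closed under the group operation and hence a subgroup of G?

|K| = 4 divides |G| = 40, consistent with Lagrange.
K contains the identity, every element's inverse is in K, and K is closed under ·: it is a subgroup.

Yes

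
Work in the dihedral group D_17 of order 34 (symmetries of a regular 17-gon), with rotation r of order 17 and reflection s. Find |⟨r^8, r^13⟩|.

|⟨r^8⟩| = 17 and |⟨r^13⟩| = 17, so |H| is a multiple of lcm(17, 17) = 17 and divides |G| = 34.
Closing under the operation: H = {e, r, r^2, r^3, r^4, r^5, r^6, r^7, r^8, r^9, r^10, r^11, r^12, r^13, r^14, r^15, r^16}, so |H| = 17.

17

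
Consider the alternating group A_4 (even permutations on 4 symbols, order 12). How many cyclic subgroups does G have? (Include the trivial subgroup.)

Group the elements of G by the cyclic subgroup they generate; each cyclic subgroup of order d accounts for φ(d) elements.
Cyclic subgroups by order — order 1: 1; order 2: 3; order 3: 4.
Total: 8.

8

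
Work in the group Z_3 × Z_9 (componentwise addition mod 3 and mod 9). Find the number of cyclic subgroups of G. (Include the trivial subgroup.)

Each element a generates a cyclic subgroup ⟨a⟩; distinct elements may generate the same one (a cyclic group of order d has φ(d) generators).
Cyclic subgroups by order — order 1: 1; order 3: 4; order 9: 3.
Total: 8.

8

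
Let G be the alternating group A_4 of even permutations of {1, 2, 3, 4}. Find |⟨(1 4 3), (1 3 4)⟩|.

|⟨(1 4 3)⟩| = 3 and |⟨(1 3 4)⟩| = 3, so |H| is a multiple of lcm(3, 3) = 3 and divides |G| = 12.
Closing under the operation: H = {e, (1 3 4), (1 4 3)}, so |H| = 3.

3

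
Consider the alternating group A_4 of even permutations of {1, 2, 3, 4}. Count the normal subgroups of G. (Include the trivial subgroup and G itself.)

3

G has 10 subgroups. Checking conjugation-invariance by order — order 1: 1/1 normal; order 2: 0/3 normal; order 3: 0/4 normal; order 4: 1/1 normal; order 12: 1/1 normal.
Total normal subgroups: 3.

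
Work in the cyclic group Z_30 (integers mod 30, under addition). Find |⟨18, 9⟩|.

|⟨18⟩| = 5 and |⟨9⟩| = 10, so |H| is a multiple of lcm(5, 10) = 10 and divides |G| = 30.
Closing under the operation: H = {0, 3, 6, 9, 12, 15, 18, 21, 24, 27}, so |H| = 10.

10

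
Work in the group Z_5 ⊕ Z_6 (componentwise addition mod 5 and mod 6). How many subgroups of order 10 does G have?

1

|G| = 30 and 10 | 30, so subgroups of order 10 are possible by Lagrange.
The subgroups of order 10 are: {(0,0), (0,3), (1,0), (1,3), (2,0), (2,3), (3,0), (3,3), (4,0), (4,3)}.
So G has 1 subgroup of order 10.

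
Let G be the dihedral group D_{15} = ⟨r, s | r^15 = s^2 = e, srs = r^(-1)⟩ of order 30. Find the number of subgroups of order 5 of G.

|G| = 30 and 5 | 30, so subgroups of order 5 are possible by Lagrange.
The subgroups of order 5 are: {e, r^3, r^6, r^9, r^12}.
So G has 1 subgroup of order 5.

1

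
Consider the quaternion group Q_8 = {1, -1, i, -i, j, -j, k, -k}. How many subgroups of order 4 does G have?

3

|G| = 8 and 4 | 8, so subgroups of order 4 are possible by Lagrange.
The subgroups of order 4 are: {1, -1, i, -i}; {1, -1, j, -j}; {1, -1, k, -k}.
So G has 3 subgroups of order 4.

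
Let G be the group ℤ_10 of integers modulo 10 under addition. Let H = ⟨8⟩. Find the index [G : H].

2

|⟨8⟩| = 5 and |G| = 10.
By Lagrange, [G : H] = |G|/|H| = 10/5 = 2.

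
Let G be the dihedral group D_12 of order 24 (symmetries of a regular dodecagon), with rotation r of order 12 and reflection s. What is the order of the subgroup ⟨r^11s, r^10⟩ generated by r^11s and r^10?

12

|⟨r^11s⟩| = 2 and |⟨r^10⟩| = 6, so |H| is a multiple of lcm(2, 6) = 6 and divides |G| = 24.
Closing under the operation: H = {e, r^2, r^4, r^6, r^8, r^10, rs, r^3s, r^5s, r^7s, r^9s, r^11s}, so |H| = 12.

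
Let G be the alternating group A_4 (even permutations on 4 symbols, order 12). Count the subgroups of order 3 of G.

|G| = 12 and 3 | 12, so subgroups of order 3 are possible by Lagrange.
The subgroups of order 3 are: {e, (1 2 3), (1 3 2)}; {e, (1 2 4), (1 4 2)}; {e, (1 3 4), (1 4 3)}; {e, (2 3 4), (2 4 3)}.
So G has 4 subgroups of order 3.

4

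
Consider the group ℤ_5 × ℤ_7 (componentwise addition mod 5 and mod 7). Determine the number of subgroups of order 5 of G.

|G| = 35 and 5 | 35, so subgroups of order 5 are possible by Lagrange.
The subgroups of order 5 are: {(0,0), (1,0), (2,0), (3,0), (4,0)}.
So G has 1 subgroup of order 5.

1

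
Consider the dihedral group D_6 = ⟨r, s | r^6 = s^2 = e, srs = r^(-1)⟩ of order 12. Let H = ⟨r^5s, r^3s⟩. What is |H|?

6

|⟨r^5s⟩| = 2 and |⟨r^3s⟩| = 2, so |H| is a multiple of lcm(2, 2) = 2 and divides |G| = 12.
Closing under the operation: H = {e, r^2, r^4, rs, r^3s, r^5s}, so |H| = 6.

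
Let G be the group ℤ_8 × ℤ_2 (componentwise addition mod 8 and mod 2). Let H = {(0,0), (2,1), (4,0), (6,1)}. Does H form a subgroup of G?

|H| = 4 divides |G| = 16, consistent with Lagrange.
H contains the identity, every element's inverse is in H, and H is closed under +: it is a subgroup.
In fact H = ⟨(6,1)⟩.

Yes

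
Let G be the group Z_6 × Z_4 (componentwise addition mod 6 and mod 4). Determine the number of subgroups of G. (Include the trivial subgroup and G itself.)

|G| = 24, so by Lagrange every subgroup order divides 24. Divisors: 1, 2, 3, 4, 6, 8, 12, 24.
Subgroups by order — order 1: 1; order 2: 3; order 3: 1; order 4: 3; order 6: 3; order 8: 1; order 12: 3; order 24: 1.
Total: 1 + 3 + 1 + 3 + 3 + 1 + 3 + 1 = 16.

16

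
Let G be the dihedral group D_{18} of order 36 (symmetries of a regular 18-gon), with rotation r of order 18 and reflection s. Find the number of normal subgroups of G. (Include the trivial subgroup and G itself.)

9

G has 45 subgroups. Checking conjugation-invariance by order — order 1: 1/1 normal; order 2: 1/19 normal; order 3: 1/1 normal; order 4: 0/9 normal; order 6: 1/7 normal; order 9: 1/1 normal; order 12: 0/3 normal; order 18: 3/3 normal; order 36: 1/1 normal.
Total normal subgroups: 9.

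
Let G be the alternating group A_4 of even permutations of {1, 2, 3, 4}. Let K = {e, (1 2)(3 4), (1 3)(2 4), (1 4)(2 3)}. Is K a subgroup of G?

Yes

|K| = 4 divides |G| = 12, consistent with Lagrange.
K contains the identity, every element's inverse is in K, and K is closed under ∘: it is a subgroup.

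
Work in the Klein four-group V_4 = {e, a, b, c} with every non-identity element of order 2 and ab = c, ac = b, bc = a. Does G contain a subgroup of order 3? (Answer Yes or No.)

No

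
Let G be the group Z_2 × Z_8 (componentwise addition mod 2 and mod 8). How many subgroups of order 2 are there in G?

3

|G| = 16 and 2 | 16, so subgroups of order 2 are possible by Lagrange.
The subgroups of order 2 are: {(0,0), (0,4)}; {(0,0), (1,0)}; {(0,0), (1,4)}.
So G has 3 subgroups of order 2.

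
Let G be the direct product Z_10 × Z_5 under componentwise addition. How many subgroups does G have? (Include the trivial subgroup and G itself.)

|G| = 50, so by Lagrange every subgroup order divides 50. Divisors: 1, 2, 5, 10, 25, 50.
Subgroups by order — order 1: 1; order 2: 1; order 5: 6; order 10: 6; order 25: 1; order 50: 1.
Total: 1 + 1 + 6 + 6 + 1 + 1 = 16.

16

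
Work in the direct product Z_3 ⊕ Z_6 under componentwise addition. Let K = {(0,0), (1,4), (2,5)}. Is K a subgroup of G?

(2,5) ∈ K but its inverse (1,1) ∉ K, so K is not a subgroup.

No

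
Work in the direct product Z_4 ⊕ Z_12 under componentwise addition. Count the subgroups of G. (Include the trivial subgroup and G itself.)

30

|G| = 48, so by Lagrange every subgroup order divides 48. Divisors: 1, 2, 3, 4, 6, 8, 12, 16, 24, 48.
Subgroups by order — order 1: 1; order 2: 3; order 3: 1; order 4: 7; order 6: 3; order 8: 3; order 12: 7; order 16: 1; order 24: 3; order 48: 1.
Total: 1 + 3 + 1 + 7 + 3 + 3 + 7 + 1 + 3 + 1 = 30.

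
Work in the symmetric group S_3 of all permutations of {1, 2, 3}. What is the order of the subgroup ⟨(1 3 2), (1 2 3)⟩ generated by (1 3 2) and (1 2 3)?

3

|⟨(1 3 2)⟩| = 3 and |⟨(1 2 3)⟩| = 3, so |H| is a multiple of lcm(3, 3) = 3 and divides |G| = 6.
Closing under the operation: H = {e, (1 2 3), (1 3 2)}, so |H| = 3.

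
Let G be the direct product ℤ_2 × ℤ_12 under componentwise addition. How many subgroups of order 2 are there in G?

|G| = 24 and 2 | 24, so subgroups of order 2 are possible by Lagrange.
The subgroups of order 2 are: {(0,0), (0,6)}; {(0,0), (1,0)}; {(0,0), (1,6)}.
So G has 3 subgroups of order 2.

3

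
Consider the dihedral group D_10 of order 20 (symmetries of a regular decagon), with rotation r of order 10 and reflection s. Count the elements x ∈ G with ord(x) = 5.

4

The elements of order 5 are: r^2, r^4, r^6, r^8.
That's 4.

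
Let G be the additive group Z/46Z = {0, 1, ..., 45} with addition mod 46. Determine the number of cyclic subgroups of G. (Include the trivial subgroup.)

4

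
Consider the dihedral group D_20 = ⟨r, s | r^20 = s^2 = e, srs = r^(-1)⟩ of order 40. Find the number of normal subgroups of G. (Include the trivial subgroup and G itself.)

G has 48 subgroups. Checking conjugation-invariance by order — order 1: 1/1 normal; order 2: 1/21 normal; order 4: 1/11 normal; order 5: 1/1 normal; order 8: 0/5 normal; order 10: 1/5 normal; order 20: 3/3 normal; order 40: 1/1 normal.
Total normal subgroups: 9.

9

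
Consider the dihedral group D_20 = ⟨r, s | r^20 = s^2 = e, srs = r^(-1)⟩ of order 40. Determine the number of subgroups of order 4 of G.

11

|G| = 40 and 4 | 40, so subgroups of order 4 are possible by Lagrange.
The subgroups of order 4 are: {e, r^10, s, r^10s}; {e, r^10, rs, r^11s}; {e, r^10, r^2s, r^12s}; {e, r^10, r^3s, r^13s}; … (11 in all).
So G has 11 subgroups of order 4.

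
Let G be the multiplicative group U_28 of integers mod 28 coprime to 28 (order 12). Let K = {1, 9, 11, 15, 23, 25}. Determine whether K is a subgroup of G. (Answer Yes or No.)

Yes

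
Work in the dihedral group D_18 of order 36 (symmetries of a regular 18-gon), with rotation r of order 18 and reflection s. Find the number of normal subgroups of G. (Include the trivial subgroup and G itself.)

9

G has 45 subgroups. Checking conjugation-invariance by order — order 1: 1/1 normal; order 2: 1/19 normal; order 3: 1/1 normal; order 4: 0/9 normal; order 6: 1/7 normal; order 9: 1/1 normal; order 12: 0/3 normal; order 18: 3/3 normal; order 36: 1/1 normal.
Total normal subgroups: 9.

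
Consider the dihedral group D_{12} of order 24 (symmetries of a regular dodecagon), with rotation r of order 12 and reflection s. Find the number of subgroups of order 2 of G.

13

|G| = 24 and 2 | 24, so subgroups of order 2 are possible by Lagrange.
The subgroups of order 2 are: {e, r^10s}; {e, r^11s}; {e, r^2s}; {e, r^3s}; … (13 in all).
So G has 13 subgroups of order 2.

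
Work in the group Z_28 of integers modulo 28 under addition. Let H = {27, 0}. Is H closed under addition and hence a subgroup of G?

27 ∈ H but its inverse 1 ∉ H, so H is not a subgroup.

No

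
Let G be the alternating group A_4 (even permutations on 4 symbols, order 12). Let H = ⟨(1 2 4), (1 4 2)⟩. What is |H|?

3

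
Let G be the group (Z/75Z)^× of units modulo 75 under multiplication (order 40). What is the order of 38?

Compute successive powers of 38 mod 75: 38, 19, 47, 61, 68, 34, 17, 46, …; 38^20 ≡ 1 (mod 75).
So |⟨38⟩| = 20.

20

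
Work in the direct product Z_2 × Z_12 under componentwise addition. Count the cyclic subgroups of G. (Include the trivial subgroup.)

12

A cyclic subgroup of order d is generated by each of its φ(d) elements of order d, so the cyclic subgroups of order d number (#elements of order d)/φ(d).
Cyclic subgroups by order — order 1: 1; order 2: 3; order 3: 1; order 4: 2; order 6: 3; order 12: 2.
Total: 12.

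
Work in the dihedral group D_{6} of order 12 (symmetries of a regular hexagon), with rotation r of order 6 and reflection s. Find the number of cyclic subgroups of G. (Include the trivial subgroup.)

10

A cyclic subgroup of order d is generated by each of its φ(d) elements of order d, so the cyclic subgroups of order d number (#elements of order d)/φ(d).
Cyclic subgroups by order — order 1: 1; order 2: 7; order 3: 1; order 6: 1.
Total: 10.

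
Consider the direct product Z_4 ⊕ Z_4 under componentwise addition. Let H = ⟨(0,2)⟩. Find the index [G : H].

8

|⟨(0,2)⟩| = 2 and |G| = 16.
By Lagrange, [G : H] = |G|/|H| = 16/2 = 8.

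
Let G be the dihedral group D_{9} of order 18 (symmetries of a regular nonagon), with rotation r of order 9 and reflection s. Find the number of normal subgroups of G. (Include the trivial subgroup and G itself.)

G has 16 subgroups. Checking conjugation-invariance by order — order 1: 1/1 normal; order 2: 0/9 normal; order 3: 1/1 normal; order 6: 0/3 normal; order 9: 1/1 normal; order 18: 1/1 normal.
Total normal subgroups: 4.

4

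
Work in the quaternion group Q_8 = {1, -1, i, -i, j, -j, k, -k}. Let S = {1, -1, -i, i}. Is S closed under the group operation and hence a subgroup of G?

Yes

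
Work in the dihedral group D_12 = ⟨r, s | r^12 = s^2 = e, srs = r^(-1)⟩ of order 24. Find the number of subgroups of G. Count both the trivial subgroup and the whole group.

34

|G| = 24, so by Lagrange every subgroup order divides 24. Divisors: 1, 2, 3, 4, 6, 8, 12, 24.
Subgroups by order — order 1: 1; order 2: 13; order 3: 1; order 4: 7; order 6: 5; order 8: 3; order 12: 3; order 24: 1.
Total: 1 + 13 + 1 + 7 + 5 + 3 + 3 + 1 = 34.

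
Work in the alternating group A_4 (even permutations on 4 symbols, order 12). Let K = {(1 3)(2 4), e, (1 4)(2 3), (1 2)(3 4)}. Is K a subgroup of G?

Yes

|K| = 4 divides |G| = 12, consistent with Lagrange.
K contains the identity, every element's inverse is in K, and K is closed under ∘: it is a subgroup.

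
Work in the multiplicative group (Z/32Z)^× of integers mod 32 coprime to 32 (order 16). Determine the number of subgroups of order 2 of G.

3

|G| = 16 and 2 | 16, so subgroups of order 2 are possible by Lagrange.
The subgroups of order 2 are: {1, 15}; {1, 17}; {1, 31}.
So G has 3 subgroups of order 2.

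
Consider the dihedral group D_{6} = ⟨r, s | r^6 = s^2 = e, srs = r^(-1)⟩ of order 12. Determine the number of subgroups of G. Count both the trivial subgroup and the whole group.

|G| = 12, so by Lagrange every subgroup order divides 12. Divisors: 1, 2, 3, 4, 6, 12.
Subgroups by order — order 1: 1; order 2: 7; order 3: 1; order 4: 3; order 6: 3; order 12: 1.
Total: 1 + 7 + 1 + 3 + 3 + 1 = 16.

16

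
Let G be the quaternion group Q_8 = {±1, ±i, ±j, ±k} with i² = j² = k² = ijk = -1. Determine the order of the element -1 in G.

Computing powers of -1: the smallest k with (-1)^k = e is k = 2.

2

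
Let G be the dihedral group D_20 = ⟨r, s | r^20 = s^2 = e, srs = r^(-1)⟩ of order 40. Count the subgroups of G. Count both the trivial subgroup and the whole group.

48

|G| = 40, so by Lagrange every subgroup order divides 40. Divisors: 1, 2, 4, 5, 8, 10, 20, 40.
Subgroups by order — order 1: 1; order 2: 21; order 4: 11; order 5: 1; order 8: 5; order 10: 5; order 20: 3; order 40: 1.
Total: 1 + 21 + 11 + 1 + 5 + 5 + 3 + 1 = 48.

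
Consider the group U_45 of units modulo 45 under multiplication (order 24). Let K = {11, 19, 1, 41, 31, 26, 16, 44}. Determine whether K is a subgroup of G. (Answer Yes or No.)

No

Closure fails: 41 · 44 = 4 ∉ K. So K is not a subgroup.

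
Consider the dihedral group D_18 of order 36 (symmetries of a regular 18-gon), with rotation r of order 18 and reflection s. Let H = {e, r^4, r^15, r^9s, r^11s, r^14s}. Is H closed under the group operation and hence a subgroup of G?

r^15 ∈ H but its inverse r^3 ∉ H, so H is not a subgroup.

No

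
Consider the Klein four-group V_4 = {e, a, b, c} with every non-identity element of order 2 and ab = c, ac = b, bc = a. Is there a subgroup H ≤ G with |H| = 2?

2 | 4. A subgroup of order 2 is {e, a}.

Yes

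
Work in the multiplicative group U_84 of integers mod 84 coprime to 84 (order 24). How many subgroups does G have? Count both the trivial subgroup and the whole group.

32

|G| = 24, so by Lagrange every subgroup order divides 24. Divisors: 1, 2, 3, 4, 6, 8, 12, 24.
Subgroups by order — order 1: 1; order 2: 7; order 3: 1; order 4: 7; order 6: 7; order 8: 1; order 12: 7; order 24: 1.
Total: 1 + 7 + 1 + 7 + 7 + 1 + 7 + 1 = 32.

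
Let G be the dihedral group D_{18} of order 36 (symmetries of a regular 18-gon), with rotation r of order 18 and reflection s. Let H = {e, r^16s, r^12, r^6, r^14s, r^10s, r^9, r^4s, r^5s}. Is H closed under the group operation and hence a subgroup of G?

Closure fails: r^9 · r^12 = r^3 ∉ H. So H is not a subgroup.

No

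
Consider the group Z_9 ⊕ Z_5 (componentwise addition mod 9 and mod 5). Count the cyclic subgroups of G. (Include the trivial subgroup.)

6

A cyclic subgroup of order d is generated by each of its φ(d) elements of order d, so the cyclic subgroups of order d number (#elements of order d)/φ(d).
Cyclic subgroups by order — order 1: 1; order 3: 1; order 5: 1; order 9: 1; order 15: 1; order 45: 1.
Total: 6.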